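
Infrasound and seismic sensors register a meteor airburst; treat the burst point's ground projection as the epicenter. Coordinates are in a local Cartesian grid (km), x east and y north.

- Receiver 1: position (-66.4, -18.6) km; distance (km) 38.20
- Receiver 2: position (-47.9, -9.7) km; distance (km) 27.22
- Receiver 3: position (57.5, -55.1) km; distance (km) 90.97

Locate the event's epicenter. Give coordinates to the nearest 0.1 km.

Circle about each station: (x + 66.4)² + (y + 18.6)² = 38.20²; (x + 47.9)² + (y + 9.7)² = 27.22²; (x − 57.5)² + (y + 55.1)² = 90.97².
Subtracting the Receiver 1 equation from the Receiver 2 and Receiver 3 equations removes the quadratic terms:
37.0 x + 17.8 y = -1648.11
247.8 x − 73.0 y = -5228.96
Solving the 2×2 system: x ≈ -30.0, y ≈ -30.2 km.

(-30.0, -30.2)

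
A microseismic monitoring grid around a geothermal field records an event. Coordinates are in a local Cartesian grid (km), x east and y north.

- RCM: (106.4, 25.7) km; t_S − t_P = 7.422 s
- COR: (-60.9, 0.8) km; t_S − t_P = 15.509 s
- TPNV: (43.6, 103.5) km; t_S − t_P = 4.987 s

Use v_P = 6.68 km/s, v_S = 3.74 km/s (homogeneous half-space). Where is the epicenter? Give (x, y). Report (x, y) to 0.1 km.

(55.4, 62.8)

Distance from S−P lag: d = Δt · v_P v_S / (v_P − v_S) = Δt · (6.68·3.74)/(6.68−3.74) ≈ 8.4977·Δt.
So d_RCM = 63.07, d_COR = 131.79, d_TPNV = 42.38 km.
Circle about each station: (x − 106.4)² + (y − 25.7)² = 63.07²; (x + 60.9)² + (y − 0.8)² = 131.79²; (x − 43.6)² + (y − 103.5)² = 42.38².
Subtracting the RCM equation from the COR and TPNV equations removes the quadratic terms:
-334.6 x − 49.8 y = -21662.78
-125.6 x + 155.6 y = 2813.52
Solving the 2×2 system: x ≈ 55.4, y ≈ 62.8 km.
Check against RCM (with the unrounded x, y): √((x − 106.4)²+(y − 25.7)²) = 63.07 ≈ 63.07 km. ✓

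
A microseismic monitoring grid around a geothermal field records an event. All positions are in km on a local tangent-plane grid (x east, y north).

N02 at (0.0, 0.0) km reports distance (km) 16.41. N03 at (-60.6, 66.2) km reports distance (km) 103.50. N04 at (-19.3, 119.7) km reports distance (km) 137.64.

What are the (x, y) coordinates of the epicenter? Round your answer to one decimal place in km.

1.9 km east, -16.3 km north

Circle about each station: x² + y² = 16.41²; (x + 60.6)² + (y − 66.2)² = 103.50²; (x + 19.3)² + (y − 119.7)² = 137.64².
Subtracting the N02 equation from the N03 and N04 equations removes the quadratic terms:
-121.2 x + 132.4 y = -2388.16
-38.6 x + 239.4 y = -3974.90
Solving the 2×2 system: x ≈ 1.9, y ≈ -16.3 km.
Check against N02 (with the unrounded x, y): √(x²+y²) = 16.41 ≈ 16.41 km. ✓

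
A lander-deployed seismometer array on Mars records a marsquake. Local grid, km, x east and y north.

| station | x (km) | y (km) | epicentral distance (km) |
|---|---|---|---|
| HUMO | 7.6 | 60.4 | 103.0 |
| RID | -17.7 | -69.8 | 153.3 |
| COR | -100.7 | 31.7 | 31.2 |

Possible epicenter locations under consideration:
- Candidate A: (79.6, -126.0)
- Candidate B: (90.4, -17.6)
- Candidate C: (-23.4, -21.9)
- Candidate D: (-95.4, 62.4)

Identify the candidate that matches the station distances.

Candidate D

For each candidate, compare |candidate − station| to the reported distance:
Candidate A: residuals HUMO 96.8, RID 40.9, COR 208.3 → max 208.3 km
Candidate B: residuals HUMO 10.8, RID 33.3, COR 166.2 → max 166.2 km
Candidate C: residuals HUMO 15.1, RID 105.1, COR 62.9 → max 105.1 km
Candidate D: residuals HUMO 0.0, RID 0.0, COR 0.0 → max 0.0 km
Only Candidate D has all residuals ≈ 0.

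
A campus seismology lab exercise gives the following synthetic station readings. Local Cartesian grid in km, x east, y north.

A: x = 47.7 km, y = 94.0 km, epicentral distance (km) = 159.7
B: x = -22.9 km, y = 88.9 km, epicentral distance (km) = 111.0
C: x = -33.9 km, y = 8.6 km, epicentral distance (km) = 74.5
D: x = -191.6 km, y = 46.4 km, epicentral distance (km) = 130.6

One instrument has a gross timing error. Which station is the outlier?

C

Solve using three stations at a time. Using A, B, D (subtract circle equations pairwise → linear system) gives (x, y) ≈ (-73.6, -10.1).
Distances from that point to each station vs reported:
  A: calculated 159.9 vs reported 159.7 → residual 0.2 km
  B: calculated 111.2 vs reported 111.0 → residual 0.2 km
  C: calculated 43.9 vs reported 74.5 → residual 30.6 km
  D: calculated 130.8 vs reported 130.6 → residual 0.2 km
A, B, D are mutually consistent (residuals ≈ 0); C is off by 30.6 km.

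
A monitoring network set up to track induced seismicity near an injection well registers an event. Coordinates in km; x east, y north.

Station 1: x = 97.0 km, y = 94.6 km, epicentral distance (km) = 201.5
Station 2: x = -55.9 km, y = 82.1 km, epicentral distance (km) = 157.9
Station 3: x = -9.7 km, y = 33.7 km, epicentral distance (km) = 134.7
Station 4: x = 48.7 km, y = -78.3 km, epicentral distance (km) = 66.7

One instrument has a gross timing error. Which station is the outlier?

Station 3

Solve using three stations at a time. Using Station 1, Station 2, Station 4 (subtract circle equations pairwise → linear system) gives (x, y) ≈ (-17.7, -71.1).
Distances from that point to each station vs reported:
  Station 1: calculated 201.5 vs reported 201.5 → residual 0.0 km
  Station 2: calculated 157.9 vs reported 157.9 → residual 0.0 km
  Station 3: calculated 105.1 vs reported 134.7 → residual 29.6 km
  Station 4: calculated 66.7 vs reported 66.7 → residual 0.0 km
Station 1, Station 2, Station 4 are mutually consistent (residuals ≈ 0); Station 3 is off by 29.6 km.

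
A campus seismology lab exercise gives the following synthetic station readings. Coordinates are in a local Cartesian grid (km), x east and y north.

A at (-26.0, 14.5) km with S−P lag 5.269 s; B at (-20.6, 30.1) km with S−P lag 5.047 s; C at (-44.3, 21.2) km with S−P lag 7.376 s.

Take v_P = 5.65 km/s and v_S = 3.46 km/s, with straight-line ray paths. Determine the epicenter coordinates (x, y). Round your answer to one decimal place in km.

Distance from S−P lag: d = Δt · v_P v_S / (v_P − v_S) = Δt · (5.65·3.46)/(5.65−3.46) ≈ 8.9265·Δt.
So d_A = 47.03, d_B = 45.05, d_C = 65.84 km.
Circle about each station: (x + 26.0)² + (y − 14.5)² = 47.03²; (x + 20.6)² + (y − 30.1)² = 45.05²; (x + 44.3)² + (y − 21.2)² = 65.84².
Subtracting pairs of circle equations eliminates x²+y² and gives linear equations (the radical axes):
10.8 x + 31.2 y = 626.44
-36.6 x + 13.4 y = -597.40
Solving the 2×2 system: x ≈ 21.0, y ≈ 12.8 km.

x ≈ 21.0 km, y ≈ 12.8 km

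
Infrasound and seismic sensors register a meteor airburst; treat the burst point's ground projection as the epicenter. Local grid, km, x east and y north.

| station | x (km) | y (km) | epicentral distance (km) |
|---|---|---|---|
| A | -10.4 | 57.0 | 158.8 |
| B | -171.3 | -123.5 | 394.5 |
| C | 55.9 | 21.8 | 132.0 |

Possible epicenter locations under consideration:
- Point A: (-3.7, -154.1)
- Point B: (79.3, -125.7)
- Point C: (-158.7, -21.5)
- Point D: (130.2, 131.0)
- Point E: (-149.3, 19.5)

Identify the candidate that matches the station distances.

Point D

For each candidate, compare |candidate − station| to the reported distance:
Point A: residuals A 52.4, B 224.1, C 53.7 → max 224.1 km
Point B: residuals A 44.7, B 143.9, C 17.3 → max 143.9 km
Point C: residuals A 9.0, B 291.7, C 86.9 → max 291.7 km
Point D: residuals A 0.1, B 0.1, C 0.1 → max 0.1 km
Point E: residuals A 14.9, B 249.8, C 73.2 → max 249.8 km
Only Point D has all residuals ≈ 0.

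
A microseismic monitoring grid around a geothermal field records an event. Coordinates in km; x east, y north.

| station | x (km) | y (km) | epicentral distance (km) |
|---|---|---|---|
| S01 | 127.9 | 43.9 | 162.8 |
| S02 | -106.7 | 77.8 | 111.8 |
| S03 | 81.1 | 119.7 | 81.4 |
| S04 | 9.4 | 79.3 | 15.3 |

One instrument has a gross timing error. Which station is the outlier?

S01

Solve using three stations at a time. Using S02, S03, S04 (subtract circle equations pairwise → linear system) gives (x, y) ≈ (4.0, 93.6).
Distances from that point to each station vs reported:
  S01: calculated 133.5 vs reported 162.8 → residual 29.3 km
  S02: calculated 111.8 vs reported 111.8 → residual 0.0 km
  S03: calculated 81.4 vs reported 81.4 → residual 0.0 km
  S04: calculated 15.3 vs reported 15.3 → residual 0.0 km
S02, S03, S04 are mutually consistent (residuals ≈ 0); S01 is off by 29.3 km.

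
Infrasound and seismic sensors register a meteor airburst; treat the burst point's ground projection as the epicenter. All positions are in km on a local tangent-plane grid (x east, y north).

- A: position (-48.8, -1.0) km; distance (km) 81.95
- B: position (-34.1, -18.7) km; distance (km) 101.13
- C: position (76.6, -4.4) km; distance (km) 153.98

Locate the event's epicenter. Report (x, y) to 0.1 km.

(-51.6, 80.9)

Circle about each station: (x + 48.8)² + (y + 1.0)² = 81.95²; (x + 34.1)² + (y + 18.7)² = 101.13²; (x − 76.6)² + (y + 4.4)² = 153.98².
Subtracting pairs of circle equations eliminates x²+y² and gives linear equations (the radical axes):
29.4 x − 35.4 y = -4381.41
250.8 x − 6.8 y = -13489.56
Solving the 2×2 system: x ≈ -51.6, y ≈ 80.9 km.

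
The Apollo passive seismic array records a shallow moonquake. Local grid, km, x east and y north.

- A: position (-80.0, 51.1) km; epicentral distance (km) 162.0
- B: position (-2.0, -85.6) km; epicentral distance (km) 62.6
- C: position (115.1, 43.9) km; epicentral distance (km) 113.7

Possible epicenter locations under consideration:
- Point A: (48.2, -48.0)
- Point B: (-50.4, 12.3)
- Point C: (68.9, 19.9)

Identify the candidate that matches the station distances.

Point A

For each candidate, compare |candidate − station| to the reported distance:
Point A: residuals A 0.0, B 0.1, C 0.0 → max 0.1 km
Point B: residuals A 113.2, B 46.6, C 54.8 → max 113.2 km
Point C: residuals A 9.9, B 64.5, C 61.6 → max 64.5 km
Only Point A has all residuals ≈ 0.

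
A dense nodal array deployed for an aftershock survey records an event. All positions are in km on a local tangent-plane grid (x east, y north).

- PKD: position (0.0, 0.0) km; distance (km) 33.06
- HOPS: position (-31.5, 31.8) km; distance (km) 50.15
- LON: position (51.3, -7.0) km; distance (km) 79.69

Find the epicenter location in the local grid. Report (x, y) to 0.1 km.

Circle about each station: x² + y² = 33.06²; (x + 31.5)² + (y − 31.8)² = 50.15²; (x − 51.3)² + (y + 7.0)² = 79.69².
Subtracting pairs of circle equations eliminates x²+y² and gives linear equations (the radical axes):
-63.0 x + 63.6 y = 581.43
102.6 x − 14.0 y = -2576.84
Solving the 2×2 system: x ≈ -27.6, y ≈ -18.2 km.

x ≈ -27.6 km, y ≈ -18.2 km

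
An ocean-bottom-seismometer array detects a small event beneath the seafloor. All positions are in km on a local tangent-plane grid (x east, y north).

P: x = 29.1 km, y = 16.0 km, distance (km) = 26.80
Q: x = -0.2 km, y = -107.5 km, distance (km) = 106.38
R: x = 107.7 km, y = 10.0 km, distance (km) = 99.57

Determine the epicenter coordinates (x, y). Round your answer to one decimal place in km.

Circle about each station: (x − 29.1)² + (y − 16.0)² = 26.80²; (x + 0.2)² + (y + 107.5)² = 106.38²; (x − 107.7)² + (y − 10.0)² = 99.57².
Subtracting the P equation from the Q and R equations removes the quadratic terms:
-58.6 x − 247.0 y = -144.98
157.2 x − 12.0 y = 1400.54
Solving the 2×2 system: x ≈ 8.8, y ≈ -1.5 km.
Check against P (with the unrounded x, y): √((x − 29.1)²+(y − 16.0)²) = 26.81 ≈ 26.80 km. ✓

(8.8, -1.5)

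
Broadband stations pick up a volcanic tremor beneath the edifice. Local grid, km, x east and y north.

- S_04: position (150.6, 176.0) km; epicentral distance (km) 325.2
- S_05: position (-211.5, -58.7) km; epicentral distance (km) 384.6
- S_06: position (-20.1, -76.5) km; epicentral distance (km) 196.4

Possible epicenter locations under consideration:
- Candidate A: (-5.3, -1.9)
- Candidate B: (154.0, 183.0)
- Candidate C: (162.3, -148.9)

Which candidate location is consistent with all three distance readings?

Candidate C

For each candidate, compare |candidate − station| to the reported distance:
Candidate A: residuals S_04 88.7, S_05 170.7, S_06 120.3 → max 170.7 km
Candidate B: residuals S_04 317.4, S_05 53.6, S_06 116.1 → max 317.4 km
Candidate C: residuals S_04 0.1, S_05 0.1, S_06 0.2 → max 0.2 km
Only Candidate C has all residuals ≈ 0.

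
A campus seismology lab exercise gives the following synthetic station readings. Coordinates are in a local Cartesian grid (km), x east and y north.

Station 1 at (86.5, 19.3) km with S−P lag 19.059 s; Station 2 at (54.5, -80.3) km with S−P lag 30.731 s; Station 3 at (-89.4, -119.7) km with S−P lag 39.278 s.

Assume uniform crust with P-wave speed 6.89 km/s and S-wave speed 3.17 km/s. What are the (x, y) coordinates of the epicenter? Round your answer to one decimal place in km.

Distance from S−P lag: d = Δt · v_P v_S / (v_P − v_S) = Δt · (6.89·3.17)/(6.89−3.17) ≈ 5.8713·Δt.
So d_Station 1 = 111.90, d_Station 2 = 180.43, d_Station 3 = 230.61 km.
Circle about each station: (x − 86.5)² + (y − 19.3)² = 111.90²; (x − 54.5)² + (y + 80.3)² = 180.43²; (x + 89.4)² + (y + 119.7)² = 230.61².
Subtracting the Station 1 equation from the Station 2 and Station 3 equations removes the quadratic terms:
-64.0 x − 199.2 y = -18469.77
-351.8 x − 278.0 y = -26193.65
Solving the 2×2 system: x ≈ 1.6, y ≈ 92.2 km.

(1.6, 92.2)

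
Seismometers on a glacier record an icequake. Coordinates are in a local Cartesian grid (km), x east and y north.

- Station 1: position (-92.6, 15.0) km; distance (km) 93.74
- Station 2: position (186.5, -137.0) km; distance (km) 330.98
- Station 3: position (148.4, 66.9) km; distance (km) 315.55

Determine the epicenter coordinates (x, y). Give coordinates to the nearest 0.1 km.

(-137.1, -67.5)

Circle about each station: (x + 92.6)² + (y − 15.0)² = 93.74²; (x − 186.5)² + (y + 137.0)² = 330.98²; (x − 148.4)² + (y − 66.9)² = 315.55².
Subtracting pairs of circle equations eliminates x²+y² and gives linear equations (the radical axes):
558.2 x − 304.0 y = -56009.08
482.0 x + 103.8 y = -73086.20
Solving the 2×2 system: x ≈ -137.1, y ≈ -67.5 km.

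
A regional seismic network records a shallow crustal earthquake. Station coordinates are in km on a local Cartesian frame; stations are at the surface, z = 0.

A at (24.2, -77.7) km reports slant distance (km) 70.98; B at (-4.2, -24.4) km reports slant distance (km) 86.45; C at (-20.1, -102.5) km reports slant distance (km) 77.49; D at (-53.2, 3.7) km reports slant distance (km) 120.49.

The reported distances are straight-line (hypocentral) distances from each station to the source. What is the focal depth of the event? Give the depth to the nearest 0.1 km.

z ≈ 68.4 km

Each station gives a sphere (x−x_i)² + (y−y_i)² + z² = d_i² (stations at z=0).
Subtracting the A sphere from B and C: z² cancels, leaving linear equations in x and y:
-56.8 x + 106.6 y = -8445.37
-88.6 x − 49.6 y = 3320.79
Solving: x ≈ 5.292, y ≈ -76.405 km (keep extra digits for the depth step; rounded: 5.3, -76.4).
Then from the A sphere: z² = 70.98² − (x − 24.2)² − (y + 77.7)² with x = 5.292, y = -76.405, so z ≈ 68.403 ≈ 68.4 km.
Check against D (with the unrounded solution): distance 120.49 ≈ 120.49 km. ✓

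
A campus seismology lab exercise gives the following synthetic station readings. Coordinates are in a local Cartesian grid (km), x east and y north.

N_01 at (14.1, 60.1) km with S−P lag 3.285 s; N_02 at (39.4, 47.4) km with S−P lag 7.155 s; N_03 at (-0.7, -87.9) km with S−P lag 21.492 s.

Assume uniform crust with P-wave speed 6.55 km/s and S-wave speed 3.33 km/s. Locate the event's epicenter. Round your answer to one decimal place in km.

-8.0 km east, 57.5 km north

Distance from S−P lag: d = Δt · v_P v_S / (v_P − v_S) = Δt · (6.55·3.33)/(6.55−3.33) ≈ 6.7738·Δt.
So d_N_01 = 22.25, d_N_02 = 48.47, d_N_03 = 145.58 km.
Circle about each station: (x − 14.1)² + (y − 60.1)² = 22.25²; (x − 39.4)² + (y − 47.4)² = 48.47²; (x + 0.7)² + (y + 87.9)² = 145.58².
Subtracting the N_01 equation from the N_02 and N_03 equations removes the quadratic terms:
50.6 x − 25.4 y = -1865.98
-29.6 x − 296.0 y = -16782.39
Solving the 2×2 system: x ≈ -8.0, y ≈ 57.5 km.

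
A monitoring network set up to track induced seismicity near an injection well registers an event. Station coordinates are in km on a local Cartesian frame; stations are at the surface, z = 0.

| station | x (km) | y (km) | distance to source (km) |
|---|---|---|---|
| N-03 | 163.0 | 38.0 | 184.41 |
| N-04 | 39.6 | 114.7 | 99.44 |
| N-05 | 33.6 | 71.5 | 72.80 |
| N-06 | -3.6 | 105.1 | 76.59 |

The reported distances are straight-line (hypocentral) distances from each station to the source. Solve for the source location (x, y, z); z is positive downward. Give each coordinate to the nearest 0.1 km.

Each station gives a sphere (x−x_i)² + (y−y_i)² + z² = d_i² (stations at z=0).
Subtracting the N-03 sphere from N-04 and N-05: z² cancels, leaving linear equations in x and y:
-246.8 x + 153.4 y = 10829.98
-258.8 x + 67.0 y = 6935.42
Solving: x ≈ -14.604, y ≈ 47.104 km (keep extra digits for the depth step; rounded: -14.6, 47.1).
Then from the N-03 sphere: z² = 184.41² − (x − 163.0)² − (y − 38.0)² with x = -14.604, y = 47.104, so z ≈ 48.795 ≈ 48.8 km.

(-14.6, 47.1, 48.8)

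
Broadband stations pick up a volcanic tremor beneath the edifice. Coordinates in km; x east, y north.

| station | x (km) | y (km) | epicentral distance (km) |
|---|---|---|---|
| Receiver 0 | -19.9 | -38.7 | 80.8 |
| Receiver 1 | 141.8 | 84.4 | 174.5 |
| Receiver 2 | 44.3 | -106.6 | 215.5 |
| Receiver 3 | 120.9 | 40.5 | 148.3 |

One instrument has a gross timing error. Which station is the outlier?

Solve using three stations at a time. Using Receiver 0, Receiver 1, Receiver 3 (subtract circle equations pairwise → linear system) gives (x, y) ≈ (-27.4, 41.7).
Distances from that point to each station vs reported:
  Receiver 0: calculated 80.7 vs reported 80.8 → residual 0.1 km
  Receiver 1: calculated 174.5 vs reported 174.5 → residual 0.0 km
  Receiver 2: calculated 164.7 vs reported 215.5 → residual 50.8 km
  Receiver 3: calculated 148.3 vs reported 148.3 → residual 0.0 km
Receiver 0, Receiver 1, Receiver 3 are mutually consistent (residuals ≈ 0); Receiver 2 is off by 50.8 km.

Receiver 2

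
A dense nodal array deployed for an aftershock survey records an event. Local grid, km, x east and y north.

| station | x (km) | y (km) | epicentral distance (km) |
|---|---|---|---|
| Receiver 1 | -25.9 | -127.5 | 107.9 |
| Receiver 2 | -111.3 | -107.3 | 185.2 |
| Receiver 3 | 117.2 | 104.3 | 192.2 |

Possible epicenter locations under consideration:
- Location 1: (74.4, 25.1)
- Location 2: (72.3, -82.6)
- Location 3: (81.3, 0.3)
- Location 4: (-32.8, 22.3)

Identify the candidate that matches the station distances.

Location 2

For each candidate, compare |candidate − station| to the reported distance:
Location 1: residuals Receiver 1 74.7, Receiver 2 42.9, Receiver 3 102.2 → max 102.2 km
Location 2: residuals Receiver 1 0.1, Receiver 2 0.1, Receiver 3 0.0 → max 0.1 km
Location 3: residuals Receiver 1 58.9, Receiver 2 35.4, Receiver 3 82.2 → max 82.2 km
Location 4: residuals Receiver 1 42.1, Receiver 2 33.7, Receiver 3 21.2 → max 42.1 km
Only Location 2 has all residuals ≈ 0.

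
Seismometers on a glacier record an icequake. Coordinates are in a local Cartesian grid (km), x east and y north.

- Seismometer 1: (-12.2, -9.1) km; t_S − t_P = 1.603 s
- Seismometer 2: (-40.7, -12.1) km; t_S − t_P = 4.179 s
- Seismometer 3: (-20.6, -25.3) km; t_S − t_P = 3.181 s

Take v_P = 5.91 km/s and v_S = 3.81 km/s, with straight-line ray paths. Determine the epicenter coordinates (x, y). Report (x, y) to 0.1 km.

Distance from S−P lag: d = Δt · v_P v_S / (v_P − v_S) = Δt · (5.91·3.81)/(5.91−3.81) ≈ 10.7224·Δt.
So d_Seismometer 1 = 17.19, d_Seismometer 2 = 44.81, d_Seismometer 3 = 34.11 km.
Circle about each station: (x + 12.2)² + (y + 9.1)² = 17.19²; (x + 40.7)² + (y + 12.1)² = 44.81²; (x + 20.6)² + (y + 25.3)² = 34.11².
Subtracting the Seismometer 1 equation from the Seismometer 2 and Seismometer 3 equations removes the quadratic terms:
-57.0 x − 6.0 y = -141.19
-16.8 x − 32.4 y = -35.20
Solving the 2×2 system: x ≈ 2.5, y ≈ -0.2 km.
Check against Seismometer 1 (with the unrounded x, y): √((x + 12.2)²+(y + 9.1)²) = 17.18 ≈ 17.19 km. ✓

x ≈ 2.5 km, y ≈ -0.2 km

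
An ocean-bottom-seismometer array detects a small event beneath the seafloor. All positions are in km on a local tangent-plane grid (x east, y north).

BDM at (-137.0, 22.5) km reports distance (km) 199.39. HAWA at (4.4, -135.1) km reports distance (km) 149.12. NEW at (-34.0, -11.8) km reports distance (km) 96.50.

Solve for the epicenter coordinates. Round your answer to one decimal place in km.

(61.4, 2.7)

Circle about each station: (x + 137.0)² + (y − 22.5)² = 199.39²; (x − 4.4)² + (y + 135.1)² = 149.12²; (x + 34.0)² + (y + 11.8)² = 96.50².
Subtracting the BDM equation from the HAWA and NEW equations removes the quadratic terms:
282.8 x − 315.2 y = 16515.72
206.0 x − 68.6 y = 12464.11
Solving the 2×2 system: x ≈ 61.4, y ≈ 2.7 km.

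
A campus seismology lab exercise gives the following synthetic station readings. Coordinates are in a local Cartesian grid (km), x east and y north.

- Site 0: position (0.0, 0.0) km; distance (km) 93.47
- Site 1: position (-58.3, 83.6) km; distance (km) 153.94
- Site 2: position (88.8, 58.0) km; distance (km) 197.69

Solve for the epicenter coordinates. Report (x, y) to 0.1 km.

Circle about each station: x² + y² = 93.47²; (x + 58.3)² + (y − 83.6)² = 153.94²; (x − 88.8)² + (y − 58.0)² = 197.69².
Subtracting pairs of circle equations eliminates x²+y² and gives linear equations (the radical axes):
-116.6 x + 167.2 y = -4573.03
177.6 x + 116.0 y = -19095.26
Solving the 2×2 system: x ≈ -61.6, y ≈ -70.3 km.

(-61.6, -70.3)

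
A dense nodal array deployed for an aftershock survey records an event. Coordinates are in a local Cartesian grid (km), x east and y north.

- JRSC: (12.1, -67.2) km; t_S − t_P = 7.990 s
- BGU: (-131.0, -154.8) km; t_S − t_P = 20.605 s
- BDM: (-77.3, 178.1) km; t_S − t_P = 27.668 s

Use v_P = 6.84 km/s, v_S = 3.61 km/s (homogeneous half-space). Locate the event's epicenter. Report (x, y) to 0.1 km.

Distance from S−P lag: d = Δt · v_P v_S / (v_P − v_S) = Δt · (6.84·3.61)/(6.84−3.61) ≈ 7.6447·Δt.
So d_JRSC = 61.08, d_BGU = 157.52, d_BDM = 211.51 km.
Circle about each station: (x − 12.1)² + (y + 67.2)² = 61.08²; (x + 131.0)² + (y + 154.8)² = 157.52²; (x + 77.3)² + (y − 178.1)² = 211.51².
Subtracting the JRSC equation from the BGU and BDM equations removes the quadratic terms:
-286.2 x − 175.2 y = 15380.01
-178.8 x + 490.6 y = -7973.06
Solving the 2×2 system: x ≈ -35.8, y ≈ -29.3 km.

(-35.8, -29.3)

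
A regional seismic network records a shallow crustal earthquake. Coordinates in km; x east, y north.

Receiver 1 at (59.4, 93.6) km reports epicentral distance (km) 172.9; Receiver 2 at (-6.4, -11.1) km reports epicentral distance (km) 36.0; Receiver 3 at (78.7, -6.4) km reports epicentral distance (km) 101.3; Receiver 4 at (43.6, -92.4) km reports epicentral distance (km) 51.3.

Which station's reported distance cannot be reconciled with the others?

Solve using three stations at a time. Using Receiver 1, Receiver 3, Receiver 4 (subtract circle equations pairwise → linear system) gives (x, y) ≈ (-1.5, -68.2).
Distances from that point to each station vs reported:
  Receiver 1: calculated 172.9 vs reported 172.9 → residual 0.0 km
  Receiver 2: calculated 57.3 vs reported 36.0 → residual 21.3 km
  Receiver 3: calculated 101.3 vs reported 101.3 → residual 0.0 km
  Receiver 4: calculated 51.2 vs reported 51.3 → residual 0.1 km
Receiver 1, Receiver 3, Receiver 4 are mutually consistent (residuals ≈ 0); Receiver 2 is off by 21.3 km.

Receiver 2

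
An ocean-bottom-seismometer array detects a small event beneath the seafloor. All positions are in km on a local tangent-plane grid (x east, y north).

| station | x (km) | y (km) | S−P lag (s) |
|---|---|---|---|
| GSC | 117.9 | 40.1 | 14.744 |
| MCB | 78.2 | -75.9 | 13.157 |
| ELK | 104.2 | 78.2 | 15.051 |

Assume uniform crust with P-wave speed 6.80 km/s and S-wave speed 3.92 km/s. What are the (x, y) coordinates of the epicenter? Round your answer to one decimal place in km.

Distance from S−P lag: d = Δt · v_P v_S / (v_P − v_S) = Δt · (6.80·3.92)/(6.80−3.92) ≈ 9.2556·Δt.
So d_GSC = 136.46, d_MCB = 121.78, d_ELK = 139.31 km.
Circle about each station: (x − 117.9)² + (y − 40.1)² = 136.46²; (x − 78.2)² + (y + 75.9)² = 121.78²; (x − 104.2)² + (y − 78.2)² = 139.31².
Subtracting pairs of circle equations eliminates x²+y² and gives linear equations (the radical axes):
-79.4 x − 232.0 y = 158.59
-27.4 x + 76.2 y = 678.52
Solving the 2×2 system: x ≈ -13.7, y ≈ 4.0 km.

x ≈ -13.7 km, y ≈ 4.0 km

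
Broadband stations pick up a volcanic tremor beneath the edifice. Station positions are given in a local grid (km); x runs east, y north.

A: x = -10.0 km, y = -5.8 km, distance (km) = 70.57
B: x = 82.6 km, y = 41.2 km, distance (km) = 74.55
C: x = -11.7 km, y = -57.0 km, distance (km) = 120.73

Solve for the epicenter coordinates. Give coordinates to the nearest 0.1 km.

x ≈ 10.9 km, y ≈ 61.6 km

Circle about each station: (x + 10.0)² + (y + 5.8)² = 70.57²; (x − 82.6)² + (y − 41.2)² = 74.55²; (x + 11.7)² + (y + 57.0)² = 120.73².
Subtracting pairs of circle equations eliminates x²+y² and gives linear equations (the radical axes):
185.2 x + 94.0 y = 7808.98
-3.4 x − 102.4 y = -6343.36
Solving the 2×2 system: x ≈ 10.9, y ≈ 61.6 km.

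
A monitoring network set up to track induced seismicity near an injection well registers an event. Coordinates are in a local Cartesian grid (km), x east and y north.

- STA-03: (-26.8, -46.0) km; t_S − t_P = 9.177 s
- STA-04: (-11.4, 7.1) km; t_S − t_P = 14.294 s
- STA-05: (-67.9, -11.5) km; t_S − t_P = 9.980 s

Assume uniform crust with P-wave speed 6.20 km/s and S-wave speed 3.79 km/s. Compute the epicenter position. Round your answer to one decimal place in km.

Distance from S−P lag: d = Δt · v_P v_S / (v_P − v_S) = Δt · (6.20·3.79)/(6.20−3.79) ≈ 9.7502·Δt.
So d_STA-03 = 89.48, d_STA-04 = 139.37, d_STA-05 = 97.31 km.
Circle about each station: (x + 26.8)² + (y + 46.0)² = 89.48²; (x + 11.4)² + (y − 7.1)² = 139.37²; (x + 67.9)² + (y + 11.5)² = 97.31².
Subtracting pairs of circle equations eliminates x²+y² and gives linear equations (the radical axes):
30.8 x + 106.2 y = -14071.20
-82.2 x + 69.0 y = 445.85
Solving the 2×2 system: x ≈ -93.8, y ≈ -105.3 km.

-93.8 km east, -105.3 km north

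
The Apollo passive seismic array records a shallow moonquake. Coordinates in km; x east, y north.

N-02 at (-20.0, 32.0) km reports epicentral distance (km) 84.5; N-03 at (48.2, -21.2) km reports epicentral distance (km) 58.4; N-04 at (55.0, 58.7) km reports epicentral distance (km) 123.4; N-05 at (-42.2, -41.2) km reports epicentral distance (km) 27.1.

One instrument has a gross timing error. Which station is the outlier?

Solve using three stations at a time. Using N-02, N-03, N-04 (subtract circle equations pairwise → linear system) gives (x, y) ≈ (-2.3, -50.6).
Distances from that point to each station vs reported:
  N-02: calculated 84.5 vs reported 84.5 → residual 0.0 km
  N-03: calculated 58.4 vs reported 58.4 → residual 0.0 km
  N-04: calculated 123.4 vs reported 123.4 → residual 0.0 km
  N-05: calculated 41.0 vs reported 27.1 → residual 13.9 km
N-02, N-03, N-04 are mutually consistent (residuals ≈ 0); N-05 is off by 13.9 km.

N-05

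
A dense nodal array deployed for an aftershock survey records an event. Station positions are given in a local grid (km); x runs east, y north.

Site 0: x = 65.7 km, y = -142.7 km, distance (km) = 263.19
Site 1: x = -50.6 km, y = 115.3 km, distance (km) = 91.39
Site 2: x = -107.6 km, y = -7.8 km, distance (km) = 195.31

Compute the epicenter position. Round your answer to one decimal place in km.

Circle about each station: (x − 65.7)² + (y + 142.7)² = 263.19²; (x + 50.6)² + (y − 115.3)² = 91.39²; (x + 107.6)² + (y + 7.8)² = 195.31².
Subtracting pairs of circle equations eliminates x²+y² and gives linear equations (the radical axes):
-232.6 x + 516.0 y = 52091.51
-346.6 x + 269.8 y = 18081.80
Solving the 2×2 system: x ≈ 40.7, y ≈ 119.3 km.

(40.7, 119.3)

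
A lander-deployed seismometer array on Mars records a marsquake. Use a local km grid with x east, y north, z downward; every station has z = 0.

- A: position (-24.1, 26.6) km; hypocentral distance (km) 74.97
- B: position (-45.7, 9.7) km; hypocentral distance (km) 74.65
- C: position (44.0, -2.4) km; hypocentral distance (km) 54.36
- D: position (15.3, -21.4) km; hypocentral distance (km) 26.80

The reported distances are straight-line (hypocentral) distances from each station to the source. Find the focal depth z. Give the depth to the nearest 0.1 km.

z ≈ 19.6 km

Each station gives a sphere (x−x_i)² + (y−y_i)² + z² = d_i² (stations at z=0).
Subtracting the A sphere from B and C: z² cancels, leaving linear equations in x and y:
-43.2 x − 33.8 y = 942.09
136.2 x − 58.0 y = 3318.88
Solving: x ≈ 8.093, y ≈ -38.217 km (keep extra digits for the depth step; rounded: 8.1, -38.2).
Then from the A sphere: z² = 74.97² − (x + 24.1)² − (y − 26.6)² with x = 8.093, y = -38.217, so z ≈ 19.567 ≈ 19.6 km.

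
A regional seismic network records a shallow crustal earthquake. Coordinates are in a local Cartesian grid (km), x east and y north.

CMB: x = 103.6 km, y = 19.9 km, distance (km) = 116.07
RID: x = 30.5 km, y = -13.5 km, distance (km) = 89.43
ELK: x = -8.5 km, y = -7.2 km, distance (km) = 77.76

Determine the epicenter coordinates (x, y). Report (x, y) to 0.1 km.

x ≈ -1.0 km, y ≈ 70.2 km

Circle about each station: (x − 103.6)² + (y − 19.9)² = 116.07²; (x − 30.5)² + (y + 13.5)² = 89.43²; (x + 8.5)² + (y + 7.2)² = 77.76².
Subtracting the CMB equation from the RID and ELK equations removes the quadratic terms:
-146.2 x − 66.8 y = -4541.95
-224.2 x − 54.2 y = -3579.25
Solving the 2×2 system: x ≈ -1.0, y ≈ 70.2 km.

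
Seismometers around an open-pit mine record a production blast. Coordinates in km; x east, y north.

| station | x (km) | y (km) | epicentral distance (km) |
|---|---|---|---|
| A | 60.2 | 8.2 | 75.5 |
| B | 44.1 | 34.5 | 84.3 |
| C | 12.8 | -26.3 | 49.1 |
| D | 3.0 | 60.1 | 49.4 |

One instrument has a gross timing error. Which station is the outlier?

Solve using three stations at a time. Using A, C, D (subtract circle equations pairwise → linear system) gives (x, y) ≈ (-15.1, 14.1).
Distances from that point to each station vs reported:
  A: calculated 75.5 vs reported 75.5 → residual 0.0 km
  B: calculated 62.6 vs reported 84.3 → residual 21.7 km
  C: calculated 49.1 vs reported 49.1 → residual 0.0 km
  D: calculated 49.4 vs reported 49.4 → residual 0.0 km
A, C, D are mutually consistent (residuals ≈ 0); B is off by 21.7 km.

B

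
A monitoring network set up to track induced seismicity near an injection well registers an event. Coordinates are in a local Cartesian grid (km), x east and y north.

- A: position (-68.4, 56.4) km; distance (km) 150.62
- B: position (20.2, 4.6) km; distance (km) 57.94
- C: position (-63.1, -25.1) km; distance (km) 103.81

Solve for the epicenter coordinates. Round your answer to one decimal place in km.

(37.5, -50.7)

Circle about each station: (x + 68.4)² + (y − 56.4)² = 150.62²; (x − 20.2)² + (y − 4.6)² = 57.94²; (x + 63.1)² + (y + 25.1)² = 103.81².
Subtracting the A equation from the B and C equations removes the quadratic terms:
177.2 x − 103.6 y = 11899.02
10.6 x − 163.0 y = 8661.97
Solving the 2×2 system: x ≈ 37.5, y ≈ -50.7 km.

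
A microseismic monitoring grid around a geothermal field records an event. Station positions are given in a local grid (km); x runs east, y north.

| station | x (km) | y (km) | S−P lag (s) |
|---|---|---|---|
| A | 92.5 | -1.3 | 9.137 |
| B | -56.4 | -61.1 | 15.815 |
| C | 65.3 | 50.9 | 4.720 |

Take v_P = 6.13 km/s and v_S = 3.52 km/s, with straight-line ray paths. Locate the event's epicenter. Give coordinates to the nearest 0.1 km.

28.3 km east, 38.5 km north

Distance from S−P lag: d = Δt · v_P v_S / (v_P − v_S) = Δt · (6.13·3.52)/(6.13−3.52) ≈ 8.2673·Δt.
So d_A = 75.54, d_B = 130.75, d_C = 39.02 km.
Circle about each station: (x − 92.5)² + (y + 1.3)² = 75.54²; (x + 56.4)² + (y + 61.1)² = 130.75²; (x − 65.3)² + (y − 50.9)² = 39.02².
Subtracting the A equation from the B and C equations removes the quadratic terms:
-297.8 x − 119.6 y = -13033.04
-54.4 x + 104.4 y = 2480.69
Solving the 2×2 system: x ≈ 28.3, y ≈ 38.5 km.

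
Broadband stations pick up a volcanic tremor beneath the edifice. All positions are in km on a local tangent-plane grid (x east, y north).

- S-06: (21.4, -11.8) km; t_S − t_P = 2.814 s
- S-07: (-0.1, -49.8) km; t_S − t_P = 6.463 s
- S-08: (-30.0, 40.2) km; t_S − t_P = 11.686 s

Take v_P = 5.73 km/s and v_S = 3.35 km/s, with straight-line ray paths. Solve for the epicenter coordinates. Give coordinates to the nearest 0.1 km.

42.6 km east, -19.9 km north

Distance from S−P lag: d = Δt · v_P v_S / (v_P − v_S) = Δt · (5.73·3.35)/(5.73−3.35) ≈ 8.0653·Δt.
So d_S-06 = 22.70, d_S-07 = 52.13, d_S-08 = 94.25 km.
Circle about each station: (x − 21.4)² + (y + 11.8)² = 22.70²; (x + 0.1)² + (y + 49.8)² = 52.13²; (x + 30.0)² + (y − 40.2)² = 94.25².
Subtracting the S-06 equation from the S-07 and S-08 equations removes the quadratic terms:
-43.0 x − 76.0 y = -319.40
-102.8 x + 104.0 y = -6448.93
Solving the 2×2 system: x ≈ 42.6, y ≈ -19.9 km.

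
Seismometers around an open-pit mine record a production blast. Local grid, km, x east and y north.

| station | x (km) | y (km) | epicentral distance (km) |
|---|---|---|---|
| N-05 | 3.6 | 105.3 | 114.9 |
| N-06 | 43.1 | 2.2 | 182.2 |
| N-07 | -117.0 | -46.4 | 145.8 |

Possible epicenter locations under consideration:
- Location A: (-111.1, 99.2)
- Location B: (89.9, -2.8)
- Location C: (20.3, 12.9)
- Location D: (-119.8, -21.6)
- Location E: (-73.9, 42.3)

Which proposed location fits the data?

For each candidate, compare |candidate − station| to the reported distance:
Location A: residuals N-05 0.0, N-06 0.0, N-07 0.1 → max 0.1 km
Location B: residuals N-05 23.4, N-06 135.1, N-07 65.6 → max 135.1 km
Location C: residuals N-05 21.0, N-06 157.0, N-07 3.8 → max 157.0 km
Location D: residuals N-05 62.1, N-06 17.6, N-07 120.8 → max 120.8 km
Location E: residuals N-05 15.0, N-06 58.5, N-07 47.2 → max 58.5 km
Only Location A has all residuals ≈ 0.

Location A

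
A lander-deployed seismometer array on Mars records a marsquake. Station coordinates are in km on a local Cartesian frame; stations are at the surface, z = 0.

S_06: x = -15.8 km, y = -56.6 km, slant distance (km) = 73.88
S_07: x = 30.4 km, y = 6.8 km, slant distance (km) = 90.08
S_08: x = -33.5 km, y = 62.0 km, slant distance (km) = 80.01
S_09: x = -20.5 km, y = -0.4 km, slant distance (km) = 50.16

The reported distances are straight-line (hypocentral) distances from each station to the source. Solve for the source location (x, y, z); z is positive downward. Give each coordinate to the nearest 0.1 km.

(-48.9, -4.9, 41.1)

Each station gives a sphere (x−x_i)² + (y−y_i)² + z² = d_i² (stations at z=0).
Subtracting the S_06 sphere from S_07 and S_08: z² cancels, leaving linear equations in x and y:
92.4 x + 126.8 y = -5138.95
-35.4 x + 237.2 y = 569.70
Solving: x ≈ -48.898, y ≈ -4.896 km (keep extra digits for the depth step; rounded: -48.9, -4.9).
Then from the S_06 sphere: z² = 73.88² − (x + 15.8)² − (y + 56.6)² with x = -48.898, y = -4.896, so z ≈ 41.103 ≈ 41.1 km.
Check against S_09 (with the unrounded solution): distance 50.16 ≈ 50.16 km. ✓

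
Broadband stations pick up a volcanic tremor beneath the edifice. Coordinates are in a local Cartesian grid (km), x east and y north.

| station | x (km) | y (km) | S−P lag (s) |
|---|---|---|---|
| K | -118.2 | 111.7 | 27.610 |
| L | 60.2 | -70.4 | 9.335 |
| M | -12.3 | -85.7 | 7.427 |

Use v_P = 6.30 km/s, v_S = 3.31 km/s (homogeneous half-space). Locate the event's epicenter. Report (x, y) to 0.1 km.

Distance from S−P lag: d = Δt · v_P v_S / (v_P − v_S) = Δt · (6.30·3.31)/(6.30−3.31) ≈ 6.9742·Δt.
So d_K = 192.56, d_L = 65.10, d_M = 51.80 km.
Circle about each station: (x + 118.2)² + (y − 111.7)² = 192.56²; (x − 60.2)² + (y + 70.4)² = 65.10²; (x + 12.3)² + (y + 85.7)² = 51.80².
Subtracting the K equation from the L and M equations removes the quadratic terms:
356.8 x − 364.2 y = 14973.41
211.8 x − 394.8 y = 15443.76
Solving the 2×2 system: x ≈ 4.5, y ≈ -36.7 km.
Check against K (with the unrounded x, y): √((x + 118.2)²+(y − 111.7)²) = 192.56 ≈ 192.56 km. ✓

x ≈ 4.5 km, y ≈ -36.7 km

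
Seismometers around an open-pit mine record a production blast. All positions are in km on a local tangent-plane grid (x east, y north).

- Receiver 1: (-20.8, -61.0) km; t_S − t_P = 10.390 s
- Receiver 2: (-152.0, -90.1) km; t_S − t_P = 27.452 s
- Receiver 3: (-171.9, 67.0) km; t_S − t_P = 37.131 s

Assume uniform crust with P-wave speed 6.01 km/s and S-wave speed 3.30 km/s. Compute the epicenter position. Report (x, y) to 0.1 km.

Distance from S−P lag: d = Δt · v_P v_S / (v_P − v_S) = Δt · (6.01·3.30)/(6.01−3.30) ≈ 7.3185·Δt.
So d_Receiver 1 = 76.04, d_Receiver 2 = 200.91, d_Receiver 3 = 271.74 km.
Circle about each station: (x + 20.8)² + (y + 61.0)² = 76.04²; (x + 152.0)² + (y + 90.1)² = 200.91²; (x + 171.9)² + (y − 67.0)² = 271.74².
Subtracting the Receiver 1 equation from the Receiver 2 and Receiver 3 equations removes the quadratic terms:
-262.4 x − 58.2 y = -7514.38
-302.2 x + 256.0 y = -38175.58
Solving the 2×2 system: x ≈ 48.9, y ≈ -91.4 km.

(48.9, -91.4)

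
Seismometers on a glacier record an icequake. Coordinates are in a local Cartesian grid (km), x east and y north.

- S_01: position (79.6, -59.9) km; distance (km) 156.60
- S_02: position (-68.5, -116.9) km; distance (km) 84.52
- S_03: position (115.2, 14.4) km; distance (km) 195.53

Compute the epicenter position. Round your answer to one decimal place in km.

Circle about each station: (x − 79.6)² + (y + 59.9)² = 156.60²; (x + 68.5)² + (y + 116.9)² = 84.52²; (x − 115.2)² + (y − 14.4)² = 195.53².
Subtracting the S_01 equation from the S_02 and S_03 equations removes the quadratic terms:
-296.2 x − 114.0 y = 25813.62
71.2 x + 148.6 y = -10154.19
Solving the 2×2 system: x ≈ -74.6, y ≈ -32.6 km.

x ≈ -74.6 km, y ≈ -32.6 km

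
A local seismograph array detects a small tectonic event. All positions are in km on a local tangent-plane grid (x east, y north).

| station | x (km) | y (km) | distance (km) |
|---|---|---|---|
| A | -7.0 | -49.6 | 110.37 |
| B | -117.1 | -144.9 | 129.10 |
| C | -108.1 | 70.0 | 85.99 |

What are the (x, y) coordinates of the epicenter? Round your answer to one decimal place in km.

Circle about each station: (x + 7.0)² + (y + 49.6)² = 110.37²; (x + 117.1)² + (y + 144.9)² = 129.10²; (x + 108.1)² + (y − 70.0)² = 85.99².
Subtracting the A equation from the B and C equations removes the quadratic terms:
-220.2 x − 190.6 y = 27713.99
-202.2 x + 239.2 y = 18863.71
Solving the 2×2 system: x ≈ -112.1, y ≈ -15.9 km.

-112.1 km east, -15.9 km north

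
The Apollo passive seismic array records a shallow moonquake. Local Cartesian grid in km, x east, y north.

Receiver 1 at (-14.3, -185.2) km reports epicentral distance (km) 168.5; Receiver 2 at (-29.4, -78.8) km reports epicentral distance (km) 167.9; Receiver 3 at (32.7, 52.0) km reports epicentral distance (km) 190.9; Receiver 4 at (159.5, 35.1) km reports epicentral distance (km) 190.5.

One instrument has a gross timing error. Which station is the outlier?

Receiver 4

Solve using three stations at a time. Using Receiver 1, Receiver 2, Receiver 3 (subtract circle equations pairwise → linear system) gives (x, y) ≈ (135.9, -108.7).
Distances from that point to each station vs reported:
  Receiver 1: calculated 168.5 vs reported 168.5 → residual 0.0 km
  Receiver 2: calculated 167.9 vs reported 167.9 → residual 0.0 km
  Receiver 3: calculated 190.9 vs reported 190.9 → residual 0.0 km
  Receiver 4: calculated 145.7 vs reported 190.5 → residual 44.8 km
Receiver 1, Receiver 2, Receiver 3 are mutually consistent (residuals ≈ 0); Receiver 4 is off by 44.8 km.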